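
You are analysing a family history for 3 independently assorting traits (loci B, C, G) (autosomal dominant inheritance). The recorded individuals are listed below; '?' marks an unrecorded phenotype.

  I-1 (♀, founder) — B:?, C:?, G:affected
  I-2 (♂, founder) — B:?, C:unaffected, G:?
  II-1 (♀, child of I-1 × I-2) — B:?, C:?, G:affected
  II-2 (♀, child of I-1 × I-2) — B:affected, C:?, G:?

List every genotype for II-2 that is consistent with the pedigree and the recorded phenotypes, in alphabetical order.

II-2 ∈ {BB Cc GG, BB Cc Gg, BB Cc gg, BB cc GG, BB cc Gg, BB cc gg, Bb Cc GG, Bb Cc Gg, Bb Cc gg, Bb cc GG, Bb cc Gg, Bb cc gg}

B/I-1 ? ·: bb|Bb|BB
B/I-2 ? ·: bb|Bb|BB
B/II-1 ? I-1×I-2: bb|Bb|BB
B/II-2 aff I-1×I-2: Bb|BB
⇒ B over [I-1,I-2,II-1,II-2]: 21 consistent
C/I-1 ? ·: cc|Cc|CC
C/I-2 un ·: cc
C/II-1 ? I-1×I-2: cc|Cc
C/II-2 ? I-1×I-2: cc|Cc
⇒ C over [I-1,I-2,II-1,II-2]: 6 consistent
G/I-1 aff ·: Gg|GG
G/I-2 ? ·: gg|Gg|GG
G/II-1 aff I-1×I-2: Gg|GG
G/II-2 ? I-1×I-2: gg|Gg|GG
⇒ G over [I-1,I-2,II-1,II-2]: 18 consistent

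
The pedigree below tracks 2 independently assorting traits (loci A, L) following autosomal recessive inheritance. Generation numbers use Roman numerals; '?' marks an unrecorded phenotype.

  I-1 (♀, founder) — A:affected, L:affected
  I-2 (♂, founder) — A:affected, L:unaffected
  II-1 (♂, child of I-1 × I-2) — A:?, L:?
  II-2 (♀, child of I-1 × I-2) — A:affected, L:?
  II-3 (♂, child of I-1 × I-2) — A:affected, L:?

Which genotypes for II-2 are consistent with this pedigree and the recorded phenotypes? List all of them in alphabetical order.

A/I-1 aff ·: aa
A/I-2 aff ·: aa
A/II-1 ? I-1×I-2: aa
A/II-2 aff I-1×I-2: aa
A/II-3 aff I-1×I-2: aa
⇒ A over [I-1,I-2,II-1,II-2,II-3]: 1 consistent
L/I-1 aff ·: ll
L/I-2 un ·: LL|Ll
L/II-1 ? I-1×I-2: Ll|ll
L/II-2 ? I-1×I-2: Ll|ll
L/II-3 ? I-1×I-2: Ll|ll
⇒ L over [I-1,I-2,II-1,II-2,II-3]: 9 consistent

II-2 ∈ {aa Ll, aa ll}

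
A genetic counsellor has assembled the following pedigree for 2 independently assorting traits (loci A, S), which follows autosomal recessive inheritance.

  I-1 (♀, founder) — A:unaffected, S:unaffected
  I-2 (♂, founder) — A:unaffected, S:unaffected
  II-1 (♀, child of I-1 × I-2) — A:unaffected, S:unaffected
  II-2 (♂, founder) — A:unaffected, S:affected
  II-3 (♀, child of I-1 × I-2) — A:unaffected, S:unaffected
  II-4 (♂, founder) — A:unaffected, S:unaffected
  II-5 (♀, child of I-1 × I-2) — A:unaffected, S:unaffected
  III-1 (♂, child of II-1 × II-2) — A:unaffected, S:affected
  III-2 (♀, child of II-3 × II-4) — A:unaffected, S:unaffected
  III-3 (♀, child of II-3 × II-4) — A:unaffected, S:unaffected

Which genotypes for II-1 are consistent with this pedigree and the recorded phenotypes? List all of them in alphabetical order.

II-1 ∈ {AA Ss, Aa Ss}

A/I-1 un ·: AA|Aa
A/I-2 un ·: AA|Aa
A/II-1 un I-1×I-2: AA|Aa
A/II-2 un ·: AA|Aa
A/II-3 un I-1×I-2: AA|Aa
A/II-4 un ·: AA|Aa
A/II-5 un I-1×I-2: AA|Aa
A/III-1 un II-1×II-2: AA|Aa
A/III-2 un II-3×II-4: AA|Aa
A/III-3 un II-3×II-4: AA|Aa
⇒ A over [I-1,I-2,II-1,II-2,II-3,II-4,II-5,III-1,III-2,III-3]: 561 consistent
S/I-1 un ·: SS|Ss
S/I-2 un ·: SS|Ss
S/II-1 un I-1×I-2: Ss
S/II-2 aff ·: ss
S/II-3 un I-1×I-2: SS|Ss
S/II-4 un ·: SS|Ss
S/II-5 un I-1×I-2: SS|Ss
S/III-1 aff II-1×II-2: ss
S/III-2 un II-3×II-4: SS|Ss
S/III-3 un II-3×II-4: SS|Ss
⇒ S over [I-1,I-2,II-1,II-2,II-3,II-4,II-5,III-1,III-2,III-3]: 78 consistent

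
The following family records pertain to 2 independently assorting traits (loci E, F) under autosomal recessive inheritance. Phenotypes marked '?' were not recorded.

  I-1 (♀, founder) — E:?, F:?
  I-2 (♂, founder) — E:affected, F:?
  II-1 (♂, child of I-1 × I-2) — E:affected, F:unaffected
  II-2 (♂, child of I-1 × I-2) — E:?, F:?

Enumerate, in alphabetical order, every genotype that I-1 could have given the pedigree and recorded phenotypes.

E/I-1 ? ·: Ee|ee
E/I-2 aff ·: ee
E/II-1 aff I-1×I-2: ee
E/II-2 ? I-1×I-2: Ee|ee
⇒ E over [I-1,I-2,II-1,II-2]: 3 consistent
F/I-1 ? ·: FF|Ff|ff
F/I-2 ? ·: FF|Ff|ff
F/II-1 un I-1×I-2: FF|Ff
F/II-2 ? I-1×I-2: FF|Ff|ff
⇒ F over [I-1,I-2,II-1,II-2]: 21 consistent

I-1 ∈ {Ee FF, Ee Ff, Ee ff, ee FF, ee Ff, ee ff}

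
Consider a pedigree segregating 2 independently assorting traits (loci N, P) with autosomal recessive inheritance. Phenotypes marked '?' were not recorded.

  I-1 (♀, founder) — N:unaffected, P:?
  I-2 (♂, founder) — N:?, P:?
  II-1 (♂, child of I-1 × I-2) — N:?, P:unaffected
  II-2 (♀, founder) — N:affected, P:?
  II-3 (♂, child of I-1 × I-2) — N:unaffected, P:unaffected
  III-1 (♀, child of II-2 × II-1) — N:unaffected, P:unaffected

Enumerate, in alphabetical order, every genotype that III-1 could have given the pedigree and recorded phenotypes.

N/I-1 un ·: NN|Nn
N/I-2 ? ·: NN|Nn|nn
N/II-1 ? I-1×I-2: NN|Nn
N/II-2 aff ·: nn
N/II-3 un I-1×I-2: NN|Nn
N/III-1 un II-2×II-1: Nn
⇒ N over [I-1,I-2,II-1,II-2,II-3,III-1]: 15 consistent
P/I-1 ? ·: PP|Pp|pp
P/I-2 ? ·: PP|Pp|pp
P/II-1 un I-1×I-2: PP|Pp
P/II-2 ? ·: PP|Pp|pp
P/II-3 un I-1×I-2: PP|Pp
P/III-1 un II-2×II-1: PP|Pp
⇒ P over [I-1,I-2,II-1,II-2,II-3,III-1]: 78 consistent

III-1 ∈ {Nn PP, Nn Pp}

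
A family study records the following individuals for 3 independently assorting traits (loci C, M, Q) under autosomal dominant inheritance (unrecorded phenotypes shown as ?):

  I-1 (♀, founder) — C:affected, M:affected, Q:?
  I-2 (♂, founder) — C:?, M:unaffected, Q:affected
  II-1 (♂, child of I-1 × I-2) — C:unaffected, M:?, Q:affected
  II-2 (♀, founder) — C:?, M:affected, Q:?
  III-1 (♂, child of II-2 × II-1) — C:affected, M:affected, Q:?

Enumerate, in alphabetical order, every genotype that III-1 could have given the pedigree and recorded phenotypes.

III-1 ∈ {Cc MM QQ, Cc MM Qq, Cc MM qq, Cc Mm QQ, Cc Mm Qq, Cc Mm qq}

C/I-1 aff ·: Cc
C/I-2 ? ·: cc|Cc
C/II-1 un I-1×I-2: cc
C/II-2 ? ·: Cc|CC
C/III-1 aff II-2×II-1: Cc
⇒ C over [I-1,I-2,II-1,II-2,III-1]: 4 consistent
M/I-1 aff ·: Mm|MM
M/I-2 un ·: mm
M/II-1 ? I-1×I-2: mm|Mm
M/II-2 aff ·: Mm|MM
M/III-1 aff II-2×II-1: Mm|MM
⇒ M over [I-1,I-2,II-1,II-2,III-1]: 10 consistent
Q/I-1 ? ·: qq|Qq|QQ
Q/I-2 aff ·: Qq|QQ
Q/II-1 aff I-1×I-2: Qq|QQ
Q/II-2 ? ·: qq|Qq|QQ
Q/III-1 ? II-2×II-1: qq|Qq|QQ
⇒ Q over [I-1,I-2,II-1,II-2,III-1]: 51 consistent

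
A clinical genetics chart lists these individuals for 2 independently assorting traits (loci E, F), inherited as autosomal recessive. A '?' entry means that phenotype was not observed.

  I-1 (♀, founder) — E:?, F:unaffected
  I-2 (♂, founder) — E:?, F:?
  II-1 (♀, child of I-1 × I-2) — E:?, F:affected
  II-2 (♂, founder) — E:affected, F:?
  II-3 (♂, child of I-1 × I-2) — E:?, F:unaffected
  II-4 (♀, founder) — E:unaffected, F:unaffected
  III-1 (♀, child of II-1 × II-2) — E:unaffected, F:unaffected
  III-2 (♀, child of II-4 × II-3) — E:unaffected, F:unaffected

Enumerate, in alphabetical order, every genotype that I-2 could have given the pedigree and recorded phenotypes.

I-2 ∈ {EE Ff, EE ff, Ee Ff, Ee ff, ee Ff, ee ff}

E/I-1 ? ·: EE|Ee|ee
E/I-2 ? ·: EE|Ee|ee
E/II-1 ? I-1×I-2: EE|Ee
E/II-2 aff ·: ee
E/II-3 ? I-1×I-2: EE|Ee|ee
E/II-4 un ·: EE|Ee
E/III-1 un II-1×II-2: Ee
E/III-2 un II-4×II-3: EE|Ee
⇒ E over [I-1,I-2,II-1,II-2,II-3,II-4,III-1,III-2]: 69 consistent
F/I-1 un ·: Ff
F/I-2 ? ·: Ff|ff
F/II-1 aff I-1×I-2: ff
F/II-2 ? ·: FF|Ff
F/II-3 un I-1×I-2: FF|Ff
F/II-4 un ·: FF|Ff
F/III-1 un II-1×II-2: Ff
F/III-2 un II-4×II-3: FF|Ff
⇒ F over [I-1,I-2,II-1,II-2,II-3,II-4,III-1,III-2]: 22 consistent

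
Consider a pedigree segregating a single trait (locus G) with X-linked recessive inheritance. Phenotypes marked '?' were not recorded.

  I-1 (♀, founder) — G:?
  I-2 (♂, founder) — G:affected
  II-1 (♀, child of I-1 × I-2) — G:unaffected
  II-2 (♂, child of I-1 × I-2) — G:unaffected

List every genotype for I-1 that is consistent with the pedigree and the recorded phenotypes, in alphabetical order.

I-1 ∈ {X^GX^G, X^GX^g}

G/I-1 ? ·: X^GX^G|X^GX^g
G/I-2 aff ·: X^gY
G/II-1 un I-1×I-2: X^GX^g
G/II-2 un I-1×I-2: X^GY
⇒ G over [I-1,I-2,II-1,II-2]: 2 consistent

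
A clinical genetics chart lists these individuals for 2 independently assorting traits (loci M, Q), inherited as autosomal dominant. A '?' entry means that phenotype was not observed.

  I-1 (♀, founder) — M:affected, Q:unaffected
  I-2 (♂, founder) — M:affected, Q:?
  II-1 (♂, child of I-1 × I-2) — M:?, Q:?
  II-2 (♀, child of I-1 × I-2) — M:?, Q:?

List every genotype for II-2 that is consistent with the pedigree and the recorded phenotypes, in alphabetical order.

II-2 ∈ {MM Qq, MM qq, Mm Qq, Mm qq, mm Qq, mm qq}

M/I-1 aff ·: Mm|MM
M/I-2 aff ·: Mm|MM
M/II-1 ? I-1×I-2: mm|Mm|MM
M/II-2 ? I-1×I-2: mm|Mm|MM
⇒ M over [I-1,I-2,II-1,II-2]: 18 consistent
Q/I-1 un ·: qq
Q/I-2 ? ·: qq|Qq|QQ
Q/II-1 ? I-1×I-2: qq|Qq
Q/II-2 ? I-1×I-2: qq|Qq
⇒ Q over [I-1,I-2,II-1,II-2]: 6 consistent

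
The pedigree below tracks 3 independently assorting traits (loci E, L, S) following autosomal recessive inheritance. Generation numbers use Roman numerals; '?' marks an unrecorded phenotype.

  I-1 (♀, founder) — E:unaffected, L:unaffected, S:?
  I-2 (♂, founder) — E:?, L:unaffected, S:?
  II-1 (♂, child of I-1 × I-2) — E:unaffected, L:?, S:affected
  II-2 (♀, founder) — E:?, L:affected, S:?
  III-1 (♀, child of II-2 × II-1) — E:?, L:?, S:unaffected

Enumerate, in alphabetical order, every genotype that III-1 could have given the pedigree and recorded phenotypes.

III-1 ∈ {EE Ll Ss, EE ll Ss, Ee Ll Ss, Ee ll Ss, ee Ll Ss, ee ll Ss}

E/I-1 un ·: EE|Ee
E/I-2 ? ·: EE|Ee|ee
E/II-1 un I-1×I-2: EE|Ee
E/II-2 ? ·: EE|Ee|ee
E/III-1 ? II-2×II-1: EE|Ee|ee
⇒ E over [I-1,I-2,II-1,II-2,III-1]: 51 consistent
L/I-1 un ·: LL|Ll
L/I-2 un ·: LL|Ll
L/II-1 ? I-1×I-2: LL|Ll|ll
L/II-2 aff ·: ll
L/III-1 ? II-2×II-1: Ll|ll
⇒ L over [I-1,I-2,II-1,II-2,III-1]: 11 consistent
S/I-1 ? ·: Ss|ss
S/I-2 ? ·: Ss|ss
S/II-1 aff I-1×I-2: ss
S/II-2 ? ·: SS|Ss
S/III-1 un II-2×II-1: Ss
⇒ S over [I-1,I-2,II-1,II-2,III-1]: 8 consistent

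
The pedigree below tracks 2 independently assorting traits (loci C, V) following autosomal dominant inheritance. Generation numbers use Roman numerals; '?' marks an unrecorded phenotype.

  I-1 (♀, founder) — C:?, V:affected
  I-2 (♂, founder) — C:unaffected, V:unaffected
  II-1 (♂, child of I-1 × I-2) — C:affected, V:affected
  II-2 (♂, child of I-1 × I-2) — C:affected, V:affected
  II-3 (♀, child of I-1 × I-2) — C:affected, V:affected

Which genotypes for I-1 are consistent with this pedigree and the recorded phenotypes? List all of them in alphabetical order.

C/I-1 ? ·: Cc|CC
C/I-2 un ·: cc
C/II-1 aff I-1×I-2: Cc
C/II-2 aff I-1×I-2: Cc
C/II-3 aff I-1×I-2: Cc
⇒ C over [I-1,I-2,II-1,II-2,II-3]: 2 consistent
V/I-1 aff ·: Vv|VV
V/I-2 un ·: vv
V/II-1 aff I-1×I-2: Vv
V/II-2 aff I-1×I-2: Vv
V/II-3 aff I-1×I-2: Vv
⇒ V over [I-1,I-2,II-1,II-2,II-3]: 2 consistent

I-1 ∈ {CC VV, CC Vv, Cc VV, Cc Vv}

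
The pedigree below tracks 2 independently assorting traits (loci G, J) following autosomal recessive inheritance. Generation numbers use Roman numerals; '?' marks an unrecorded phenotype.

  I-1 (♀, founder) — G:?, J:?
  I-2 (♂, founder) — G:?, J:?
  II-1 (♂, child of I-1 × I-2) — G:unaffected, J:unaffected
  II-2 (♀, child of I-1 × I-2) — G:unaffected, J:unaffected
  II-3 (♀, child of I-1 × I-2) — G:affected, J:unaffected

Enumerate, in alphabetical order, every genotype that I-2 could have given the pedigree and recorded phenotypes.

I-2 ∈ {Gg JJ, Gg Jj, Gg jj, gg JJ, gg Jj, gg jj}

G/I-1 ? ·: Gg|gg
G/I-2 ? ·: Gg|gg
G/II-1 un I-1×I-2: GG|Gg
G/II-2 un I-1×I-2: GG|Gg
G/II-3 aff I-1×I-2: gg
⇒ G over [I-1,I-2,II-1,II-2,II-3]: 6 consistent
J/I-1 ? ·: JJ|Jj|jj
J/I-2 ? ·: JJ|Jj|jj
J/II-1 un I-1×I-2: JJ|Jj
J/II-2 un I-1×I-2: JJ|Jj
J/II-3 un I-1×I-2: JJ|Jj
⇒ J over [I-1,I-2,II-1,II-2,II-3]: 29 consistent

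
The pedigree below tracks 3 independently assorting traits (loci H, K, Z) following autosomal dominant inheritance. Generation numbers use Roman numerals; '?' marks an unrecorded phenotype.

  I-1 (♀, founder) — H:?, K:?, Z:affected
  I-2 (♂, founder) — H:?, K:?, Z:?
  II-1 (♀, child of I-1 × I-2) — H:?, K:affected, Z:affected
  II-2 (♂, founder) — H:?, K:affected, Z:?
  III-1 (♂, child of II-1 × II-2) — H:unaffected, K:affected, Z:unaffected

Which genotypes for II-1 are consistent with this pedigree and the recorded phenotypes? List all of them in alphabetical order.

H/I-1 ? ·: hh|Hh|HH
H/I-2 ? ·: hh|Hh|HH
H/II-1 ? I-1×I-2: hh|Hh
H/II-2 ? ·: hh|Hh
H/III-1 un II-1×II-2: hh
⇒ H over [I-1,I-2,II-1,II-2,III-1]: 22 consistent
K/I-1 ? ·: kk|Kk|KK
K/I-2 ? ·: kk|Kk|KK
K/II-1 aff I-1×I-2: Kk|KK
K/II-2 aff ·: Kk|KK
K/III-1 aff II-1×II-2: Kk|KK
⇒ K over [I-1,I-2,II-1,II-2,III-1]: 40 consistent
Z/I-1 aff ·: Zz|ZZ
Z/I-2 ? ·: zz|Zz|ZZ
Z/II-1 aff I-1×I-2: Zz
Z/II-2 ? ·: zz|Zz
Z/III-1 un II-1×II-2: zz
⇒ Z over [I-1,I-2,II-1,II-2,III-1]: 10 consistent

II-1 ∈ {Hh KK Zz, Hh Kk Zz, hh KK Zz, hh Kk Zz}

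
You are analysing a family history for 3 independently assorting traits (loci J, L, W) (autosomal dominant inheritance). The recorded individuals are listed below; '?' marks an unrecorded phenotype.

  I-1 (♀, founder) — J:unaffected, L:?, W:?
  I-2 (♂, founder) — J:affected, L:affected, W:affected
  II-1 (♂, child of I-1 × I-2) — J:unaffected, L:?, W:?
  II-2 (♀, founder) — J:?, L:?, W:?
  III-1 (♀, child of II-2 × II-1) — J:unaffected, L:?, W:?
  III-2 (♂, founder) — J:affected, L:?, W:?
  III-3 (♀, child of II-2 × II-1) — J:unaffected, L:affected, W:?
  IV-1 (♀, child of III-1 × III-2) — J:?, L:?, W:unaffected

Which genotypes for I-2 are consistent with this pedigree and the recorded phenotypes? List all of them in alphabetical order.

J/I-1 un ·: jj
J/I-2 aff ·: Jj
J/II-1 un I-1×I-2: jj
J/II-2 ? ·: jj|Jj
J/III-1 un II-2×II-1: jj
J/III-2 aff ·: Jj|JJ
J/III-3 un II-2×II-1: jj
J/IV-1 ? III-1×III-2: jj|Jj
⇒ J over [I-1,I-2,II-1,II-2,III-1,III-2,III-3,IV-1]: 6 consistent
L/I-1 ? ·: ll|Ll|LL
L/I-2 aff ·: Ll|LL
L/II-1 ? I-1×I-2: ll|Ll|LL
L/II-2 ? ·: ll|Ll|LL
L/III-1 ? II-2×II-1: ll|Ll|LL
L/III-2 ? ·: ll|Ll|LL
L/III-3 aff II-2×II-1: Ll|LL
L/IV-1 ? III-1×III-2: ll|Ll|LL
⇒ L over [I-1,I-2,II-1,II-2,III-1,III-2,III-3,IV-1]: 483 consistent
W/I-1 ? ·: ww|Ww|WW
W/I-2 aff ·: Ww|WW
W/II-1 ? I-1×I-2: ww|Ww|WW
W/II-2 ? ·: ww|Ww|WW
W/III-1 ? II-2×II-1: ww|Ww
W/III-2 ? ·: ww|Ww
W/III-3 ? II-2×II-1: ww|Ww|WW
W/IV-1 un III-1×III-2: ww
⇒ W over [I-1,I-2,II-1,II-2,III-1,III-2,III-3,IV-1]: 168 consistent

I-2 ∈ {Jj LL WW, Jj LL Ww, Jj Ll WW, Jj Ll Ww}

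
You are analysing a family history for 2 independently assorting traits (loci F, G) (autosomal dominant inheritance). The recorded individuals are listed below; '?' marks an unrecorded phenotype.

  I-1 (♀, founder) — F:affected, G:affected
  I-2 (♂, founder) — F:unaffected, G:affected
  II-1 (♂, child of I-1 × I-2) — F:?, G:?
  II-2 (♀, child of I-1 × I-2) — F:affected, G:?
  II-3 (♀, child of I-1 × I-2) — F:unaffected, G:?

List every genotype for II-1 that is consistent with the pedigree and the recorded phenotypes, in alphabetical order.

II-1 ∈ {Ff GG, Ff Gg, Ff gg, ff GG, ff Gg, ff gg}

F/I-1 aff ·: Ff
F/I-2 un ·: ff
F/II-1 ? I-1×I-2: ff|Ff
F/II-2 aff I-1×I-2: Ff
F/II-3 un I-1×I-2: ff
⇒ F over [I-1,I-2,II-1,II-2,II-3]: 2 consistent
G/I-1 aff ·: Gg|GG
G/I-2 aff ·: Gg|GG
G/II-1 ? I-1×I-2: gg|Gg|GG
G/II-2 ? I-1×I-2: gg|Gg|GG
G/II-3 ? I-1×I-2: gg|Gg|GG
⇒ G over [I-1,I-2,II-1,II-2,II-3]: 44 consistent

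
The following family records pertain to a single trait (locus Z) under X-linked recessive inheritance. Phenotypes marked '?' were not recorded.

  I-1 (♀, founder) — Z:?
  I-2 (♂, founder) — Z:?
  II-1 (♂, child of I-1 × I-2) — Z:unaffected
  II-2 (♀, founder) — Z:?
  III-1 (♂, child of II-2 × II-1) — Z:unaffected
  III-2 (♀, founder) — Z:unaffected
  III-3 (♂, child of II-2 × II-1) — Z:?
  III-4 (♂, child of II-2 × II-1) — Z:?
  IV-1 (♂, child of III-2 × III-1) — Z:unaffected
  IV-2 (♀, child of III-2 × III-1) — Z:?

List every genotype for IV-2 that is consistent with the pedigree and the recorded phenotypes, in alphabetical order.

IV-2 ∈ {X^ZX^Z, X^ZX^z}

Z/I-1 ? ·: X^ZX^Z|X^ZX^z
Z/I-2 ? ·: X^ZY|X^zY
Z/II-1 un I-1×I-2: X^ZY
Z/II-2 ? ·: X^ZX^Z|X^ZX^z
Z/III-1 un II-2×II-1: X^ZY
Z/III-2 un ·: X^ZX^Z|X^ZX^z
Z/III-3 ? II-2×II-1: X^ZY|X^zY
Z/III-4 ? II-2×II-1: X^ZY|X^zY
Z/IV-1 un III-2×III-1: X^ZY
Z/IV-2 ? III-2×III-1: X^ZX^Z|X^ZX^z
⇒ Z over [I-1,I-2,II-1,II-2,III-1,III-2,III-3,III-4,IV-1,IV-2]: 60 consistent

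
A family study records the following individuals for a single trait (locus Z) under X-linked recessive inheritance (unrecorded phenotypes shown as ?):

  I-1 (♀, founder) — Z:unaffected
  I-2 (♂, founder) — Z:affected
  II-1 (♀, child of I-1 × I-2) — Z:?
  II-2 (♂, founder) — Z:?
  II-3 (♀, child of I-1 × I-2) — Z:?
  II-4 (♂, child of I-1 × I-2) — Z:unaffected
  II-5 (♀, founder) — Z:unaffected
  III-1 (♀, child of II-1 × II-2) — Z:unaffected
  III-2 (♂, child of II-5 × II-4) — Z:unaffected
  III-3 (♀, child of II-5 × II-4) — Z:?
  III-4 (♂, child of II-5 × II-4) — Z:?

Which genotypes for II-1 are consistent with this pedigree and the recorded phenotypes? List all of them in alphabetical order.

II-1 ∈ {X^ZX^z, X^zX^z}

Z/I-1 un ·: X^ZX^Z|X^ZX^z
Z/I-2 aff ·: X^zY
Z/II-1 ? I-1×I-2: X^ZX^z|X^zX^z
Z/II-2 ? ·: X^ZY|X^zY
Z/II-3 ? I-1×I-2: X^ZX^z|X^zX^z
Z/II-4 un I-1×I-2: X^ZY
Z/II-5 un ·: X^ZX^Z|X^ZX^z
Z/III-1 un II-1×II-2: X^ZX^Z|X^ZX^z
Z/III-2 un II-5×II-4: X^ZY
Z/III-3 ? II-5×II-4: X^ZX^Z|X^ZX^z
Z/III-4 ? II-5×II-4: X^ZY|X^zY
⇒ Z over [I-1,I-2,II-1,II-2,II-3,II-4,II-5,III-1,III-2,III-3,III-4]: 55 consistent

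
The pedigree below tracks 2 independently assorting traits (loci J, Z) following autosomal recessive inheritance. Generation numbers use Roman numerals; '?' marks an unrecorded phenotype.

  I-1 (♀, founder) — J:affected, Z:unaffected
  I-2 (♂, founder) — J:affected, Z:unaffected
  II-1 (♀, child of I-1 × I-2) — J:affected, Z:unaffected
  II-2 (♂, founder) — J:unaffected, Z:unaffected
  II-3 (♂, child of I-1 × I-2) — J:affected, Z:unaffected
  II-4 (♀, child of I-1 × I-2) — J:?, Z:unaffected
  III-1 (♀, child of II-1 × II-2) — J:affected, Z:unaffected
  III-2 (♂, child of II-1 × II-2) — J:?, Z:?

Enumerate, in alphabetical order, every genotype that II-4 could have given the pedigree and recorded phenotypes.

J/I-1 aff ·: jj
J/I-2 aff ·: jj
J/II-1 aff I-1×I-2: jj
J/II-2 un ·: Jj
J/II-3 aff I-1×I-2: jj
J/II-4 ? I-1×I-2: jj
J/III-1 aff II-1×II-2: jj
J/III-2 ? II-1×II-2: Jj|jj
⇒ J over [I-1,I-2,II-1,II-2,II-3,II-4,III-1,III-2]: 2 consistent
Z/I-1 un ·: ZZ|Zz
Z/I-2 un ·: ZZ|Zz
Z/II-1 un I-1×I-2: ZZ|Zz
Z/II-2 un ·: ZZ|Zz
Z/II-3 un I-1×I-2: ZZ|Zz
Z/II-4 un I-1×I-2: ZZ|Zz
Z/III-1 un II-1×II-2: ZZ|Zz
Z/III-2 ? II-1×II-2: ZZ|Zz|zz
⇒ Z over [I-1,I-2,II-1,II-2,II-3,II-4,III-1,III-2]: 185 consistent

II-4 ∈ {jj ZZ, jj Zz}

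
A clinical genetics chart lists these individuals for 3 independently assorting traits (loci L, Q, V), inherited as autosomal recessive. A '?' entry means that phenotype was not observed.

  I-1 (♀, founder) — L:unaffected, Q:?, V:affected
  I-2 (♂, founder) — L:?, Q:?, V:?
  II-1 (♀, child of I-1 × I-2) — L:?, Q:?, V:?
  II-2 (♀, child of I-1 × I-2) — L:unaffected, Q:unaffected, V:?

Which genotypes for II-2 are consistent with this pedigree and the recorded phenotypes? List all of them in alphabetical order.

II-2 ∈ {LL QQ Vv, LL QQ vv, LL Qq Vv, LL Qq vv, Ll QQ Vv, Ll QQ vv, Ll Qq Vv, Ll Qq vv}

L/I-1 un ·: LL|Ll
L/I-2 ? ·: LL|Ll|ll
L/II-1 ? I-1×I-2: LL|Ll|ll
L/II-2 un I-1×I-2: LL|Ll
⇒ L over [I-1,I-2,II-1,II-2]: 18 consistent
Q/I-1 ? ·: QQ|Qq|qq
Q/I-2 ? ·: QQ|Qq|qq
Q/II-1 ? I-1×I-2: QQ|Qq|qq
Q/II-2 un I-1×I-2: QQ|Qq
⇒ Q over [I-1,I-2,II-1,II-2]: 21 consistent
V/I-1 aff ·: vv
V/I-2 ? ·: VV|Vv|vv
V/II-1 ? I-1×I-2: Vv|vv
V/II-2 ? I-1×I-2: Vv|vv
⇒ V over [I-1,I-2,II-1,II-2]: 6 consistent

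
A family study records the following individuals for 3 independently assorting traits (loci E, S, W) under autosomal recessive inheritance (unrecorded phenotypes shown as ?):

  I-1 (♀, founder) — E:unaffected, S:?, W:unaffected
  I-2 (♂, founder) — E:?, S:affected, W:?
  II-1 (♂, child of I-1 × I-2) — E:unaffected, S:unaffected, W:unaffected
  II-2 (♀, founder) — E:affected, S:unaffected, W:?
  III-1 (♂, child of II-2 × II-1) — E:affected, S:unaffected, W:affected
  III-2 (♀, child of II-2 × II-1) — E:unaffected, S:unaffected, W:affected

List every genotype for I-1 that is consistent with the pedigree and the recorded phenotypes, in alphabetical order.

E/I-1 un ·: EE|Ee
E/I-2 ? ·: EE|Ee|ee
E/II-1 un I-1×I-2: Ee
E/II-2 aff ·: ee
E/III-1 aff II-2×II-1: ee
E/III-2 un II-2×II-1: Ee
⇒ E over [I-1,I-2,II-1,II-2,III-1,III-2]: 5 consistent
S/I-1 ? ·: SS|Ss
S/I-2 aff ·: ss
S/II-1 un I-1×I-2: Ss
S/II-2 un ·: SS|Ss
S/III-1 un II-2×II-1: SS|Ss
S/III-2 un II-2×II-1: SS|Ss
⇒ S over [I-1,I-2,II-1,II-2,III-1,III-2]: 16 consistent
W/I-1 un ·: WW|Ww
W/I-2 ? ·: WW|Ww|ww
W/II-1 un I-1×I-2: Ww
W/II-2 ? ·: Ww|ww
W/III-1 aff II-2×II-1: ww
W/III-2 aff II-2×II-1: ww
⇒ W over [I-1,I-2,II-1,II-2,III-1,III-2]: 10 consistent

I-1 ∈ {EE SS WW, EE SS Ww, EE Ss WW, EE Ss Ww, Ee SS WW, Ee SS Ww, Ee Ss WW, Ee Ss Ww}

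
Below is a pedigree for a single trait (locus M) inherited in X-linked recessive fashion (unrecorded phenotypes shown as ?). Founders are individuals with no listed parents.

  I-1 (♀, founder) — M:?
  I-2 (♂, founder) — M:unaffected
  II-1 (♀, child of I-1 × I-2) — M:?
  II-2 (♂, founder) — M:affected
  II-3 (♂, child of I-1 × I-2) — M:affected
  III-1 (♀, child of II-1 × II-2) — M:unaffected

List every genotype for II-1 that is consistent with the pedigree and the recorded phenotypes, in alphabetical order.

II-1 ∈ {X^MX^M, X^MX^m}

M/I-1 ? ·: X^MX^m|X^mX^m
M/I-2 un ·: X^MY
M/II-1 ? I-1×I-2: X^MX^M|X^MX^m
M/II-2 aff ·: X^mY
M/II-3 aff I-1×I-2: X^mY
M/III-1 un II-1×II-2: X^MX^m
⇒ M over [I-1,I-2,II-1,II-2,II-3,III-1]: 3 consistent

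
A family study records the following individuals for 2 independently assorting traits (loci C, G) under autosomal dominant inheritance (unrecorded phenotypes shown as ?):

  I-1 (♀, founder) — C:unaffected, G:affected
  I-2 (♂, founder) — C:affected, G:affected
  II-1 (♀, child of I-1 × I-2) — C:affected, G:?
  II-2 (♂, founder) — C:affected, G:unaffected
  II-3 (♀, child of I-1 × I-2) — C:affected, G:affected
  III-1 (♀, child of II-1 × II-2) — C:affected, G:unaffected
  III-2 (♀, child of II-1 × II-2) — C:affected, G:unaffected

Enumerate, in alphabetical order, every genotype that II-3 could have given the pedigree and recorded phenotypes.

C/I-1 un ·: cc
C/I-2 aff ·: Cc|CC
C/II-1 aff I-1×I-2: Cc
C/II-2 aff ·: Cc|CC
C/II-3 aff I-1×I-2: Cc
C/III-1 aff II-1×II-2: Cc|CC
C/III-2 aff II-1×II-2: Cc|CC
⇒ C over [I-1,I-2,II-1,II-2,II-3,III-1,III-2]: 16 consistent
G/I-1 aff ·: Gg|GG
G/I-2 aff ·: Gg|GG
G/II-1 ? I-1×I-2: gg|Gg
G/II-2 un ·: gg
G/II-3 aff I-1×I-2: Gg|GG
G/III-1 un II-1×II-2: gg
G/III-2 un II-1×II-2: gg
⇒ G over [I-1,I-2,II-1,II-2,II-3,III-1,III-2]: 8 consistent

II-3 ∈ {Cc GG, Cc Gg}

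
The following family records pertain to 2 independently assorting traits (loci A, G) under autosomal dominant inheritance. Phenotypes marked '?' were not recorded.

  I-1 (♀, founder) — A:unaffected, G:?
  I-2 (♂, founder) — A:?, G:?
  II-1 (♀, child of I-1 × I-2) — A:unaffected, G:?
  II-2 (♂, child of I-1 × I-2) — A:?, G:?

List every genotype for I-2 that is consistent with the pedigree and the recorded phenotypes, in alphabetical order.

I-2 ∈ {Aa GG, Aa Gg, Aa gg, aa GG, aa Gg, aa gg}

A/I-1 un ·: aa
A/I-2 ? ·: aa|Aa
A/II-1 un I-1×I-2: aa
A/II-2 ? I-1×I-2: aa|Aa
⇒ A over [I-1,I-2,II-1,II-2]: 3 consistent
G/I-1 ? ·: gg|Gg|GG
G/I-2 ? ·: gg|Gg|GG
G/II-1 ? I-1×I-2: gg|Gg|GG
G/II-2 ? I-1×I-2: gg|Gg|GG
⇒ G over [I-1,I-2,II-1,II-2]: 29 consistent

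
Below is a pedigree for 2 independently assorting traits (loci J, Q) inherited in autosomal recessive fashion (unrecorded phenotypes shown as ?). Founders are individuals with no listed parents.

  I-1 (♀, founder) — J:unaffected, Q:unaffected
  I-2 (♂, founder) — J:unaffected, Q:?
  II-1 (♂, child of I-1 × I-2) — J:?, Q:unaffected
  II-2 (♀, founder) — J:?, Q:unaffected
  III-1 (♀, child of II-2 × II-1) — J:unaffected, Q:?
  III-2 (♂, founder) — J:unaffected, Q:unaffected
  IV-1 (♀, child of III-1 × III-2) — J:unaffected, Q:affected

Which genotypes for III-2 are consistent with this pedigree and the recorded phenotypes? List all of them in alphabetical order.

III-2 ∈ {JJ Qq, Jj Qq}

J/I-1 un ·: JJ|Jj
J/I-2 un ·: JJ|Jj
J/II-1 ? I-1×I-2: JJ|Jj|jj
J/II-2 ? ·: JJ|Jj|jj
J/III-1 un II-2×II-1: JJ|Jj
J/III-2 un ·: JJ|Jj
J/IV-1 un III-1×III-2: JJ|Jj
⇒ J over [I-1,I-2,II-1,II-2,III-1,III-2,IV-1]: 118 consistent
Q/I-1 un ·: QQ|Qq
Q/I-2 ? ·: QQ|Qq|qq
Q/II-1 un I-1×I-2: QQ|Qq
Q/II-2 un ·: QQ|Qq
Q/III-1 ? II-2×II-1: Qq|qq
Q/III-2 un ·: Qq
Q/IV-1 aff III-1×III-2: qq
⇒ Q over [I-1,I-2,II-1,II-2,III-1,III-2,IV-1]: 19 consistent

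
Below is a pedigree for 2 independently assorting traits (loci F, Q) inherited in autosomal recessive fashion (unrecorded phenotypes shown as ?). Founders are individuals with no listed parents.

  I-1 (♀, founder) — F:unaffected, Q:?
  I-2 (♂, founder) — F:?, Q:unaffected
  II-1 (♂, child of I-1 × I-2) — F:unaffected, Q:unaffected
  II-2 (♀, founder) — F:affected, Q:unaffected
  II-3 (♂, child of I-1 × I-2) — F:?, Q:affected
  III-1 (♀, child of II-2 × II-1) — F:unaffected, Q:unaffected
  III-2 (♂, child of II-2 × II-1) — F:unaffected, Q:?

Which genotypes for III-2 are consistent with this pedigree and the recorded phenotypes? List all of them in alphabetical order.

III-2 ∈ {Ff QQ, Ff Qq, Ff qq}

F/I-1 un ·: FF|Ff
F/I-2 ? ·: FF|Ff|ff
F/II-1 un I-1×I-2: FF|Ff
F/II-2 aff ·: ff
F/II-3 ? I-1×I-2: FF|Ff|ff
F/III-1 un II-2×II-1: Ff
F/III-2 un II-2×II-1: Ff
⇒ F over [I-1,I-2,II-1,II-2,II-3,III-1,III-2]: 18 consistent
Q/I-1 ? ·: Qq|qq
Q/I-2 un ·: Qq
Q/II-1 un I-1×I-2: QQ|Qq
Q/II-2 un ·: QQ|Qq
Q/II-3 aff I-1×I-2: qq
Q/III-1 un II-2×II-1: QQ|Qq
Q/III-2 ? II-2×II-1: QQ|Qq|qq
⇒ Q over [I-1,I-2,II-1,II-2,II-3,III-1,III-2]: 25 consistent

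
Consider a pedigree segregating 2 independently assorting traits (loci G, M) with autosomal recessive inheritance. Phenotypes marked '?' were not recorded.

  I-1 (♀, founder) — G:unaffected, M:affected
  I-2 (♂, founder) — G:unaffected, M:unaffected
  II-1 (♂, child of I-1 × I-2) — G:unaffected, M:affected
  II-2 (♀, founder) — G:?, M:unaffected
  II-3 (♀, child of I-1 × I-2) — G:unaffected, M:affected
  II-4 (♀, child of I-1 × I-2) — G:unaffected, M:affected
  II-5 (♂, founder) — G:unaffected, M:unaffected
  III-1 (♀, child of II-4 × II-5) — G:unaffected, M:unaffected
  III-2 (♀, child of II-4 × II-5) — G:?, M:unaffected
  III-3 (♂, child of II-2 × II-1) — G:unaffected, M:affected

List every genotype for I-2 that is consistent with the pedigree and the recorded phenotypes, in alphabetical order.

G/I-1 un ·: GG|Gg
G/I-2 un ·: GG|Gg
G/II-1 un I-1×I-2: GG|Gg
G/II-2 ? ·: GG|Gg|gg
G/II-3 un I-1×I-2: GG|Gg
G/II-4 un I-1×I-2: GG|Gg
G/II-5 un ·: GG|Gg
G/III-1 un II-4×II-5: GG|Gg
G/III-2 ? II-4×II-5: GG|Gg|gg
G/III-3 un II-2×II-1: GG|Gg
⇒ G over [I-1,I-2,II-1,II-2,II-3,II-4,II-5,III-1,III-2,III-3]: 830 consistent
M/I-1 aff ·: mm
M/I-2 un ·: Mm
M/II-1 aff I-1×I-2: mm
M/II-2 un ·: Mm
M/II-3 aff I-1×I-2: mm
M/II-4 aff I-1×I-2: mm
M/II-5 un ·: MM|Mm
M/III-1 un II-4×II-5: Mm
M/III-2 un II-4×II-5: Mm
M/III-3 aff II-2×II-1: mm
⇒ M over [I-1,I-2,II-1,II-2,II-3,II-4,II-5,III-1,III-2,III-3]: 2 consistent

I-2 ∈ {GG Mm, Gg Mm}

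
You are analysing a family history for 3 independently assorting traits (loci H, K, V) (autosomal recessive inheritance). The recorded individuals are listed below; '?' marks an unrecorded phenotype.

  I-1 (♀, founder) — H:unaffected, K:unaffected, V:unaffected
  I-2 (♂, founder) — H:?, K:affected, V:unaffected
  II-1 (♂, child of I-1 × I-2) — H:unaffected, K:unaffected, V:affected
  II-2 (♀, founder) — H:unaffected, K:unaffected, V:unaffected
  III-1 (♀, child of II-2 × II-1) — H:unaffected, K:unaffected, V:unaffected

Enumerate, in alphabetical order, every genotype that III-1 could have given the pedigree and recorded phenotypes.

III-1 ∈ {HH KK Vv, HH Kk Vv, Hh KK Vv, Hh Kk Vv}

H/I-1 un ·: HH|Hh
H/I-2 ? ·: HH|Hh|hh
H/II-1 un I-1×I-2: HH|Hh
H/II-2 un ·: HH|Hh
H/III-1 un II-2×II-1: HH|Hh
⇒ H over [I-1,I-2,II-1,II-2,III-1]: 32 consistent
K/I-1 un ·: KK|Kk
K/I-2 aff ·: kk
K/II-1 un I-1×I-2: Kk
K/II-2 un ·: KK|Kk
K/III-1 un II-2×II-1: KK|Kk
⇒ K over [I-1,I-2,II-1,II-2,III-1]: 8 consistent
V/I-1 un ·: Vv
V/I-2 un ·: Vv
V/II-1 aff I-1×I-2: vv
V/II-2 un ·: VV|Vv
V/III-1 un II-2×II-1: Vv
⇒ V over [I-1,I-2,II-1,II-2,III-1]: 2 consistent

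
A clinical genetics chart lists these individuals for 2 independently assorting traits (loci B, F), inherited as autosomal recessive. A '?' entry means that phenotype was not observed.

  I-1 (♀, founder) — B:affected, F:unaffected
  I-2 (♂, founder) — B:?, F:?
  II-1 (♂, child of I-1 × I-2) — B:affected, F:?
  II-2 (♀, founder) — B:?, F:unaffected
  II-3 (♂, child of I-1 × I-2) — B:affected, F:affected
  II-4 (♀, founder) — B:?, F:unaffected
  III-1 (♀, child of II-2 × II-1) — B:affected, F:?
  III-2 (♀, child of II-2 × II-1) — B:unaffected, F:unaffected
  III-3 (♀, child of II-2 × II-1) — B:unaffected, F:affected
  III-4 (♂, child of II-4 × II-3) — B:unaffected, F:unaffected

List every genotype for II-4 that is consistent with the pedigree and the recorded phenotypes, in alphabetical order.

II-4 ∈ {BB FF, BB Ff, Bb FF, Bb Ff}

B/I-1 aff ·: bb
B/I-2 ? ·: Bb|bb
B/II-1 aff I-1×I-2: bb
B/II-2 ? ·: Bb
B/II-3 aff I-1×I-2: bb
B/II-4 ? ·: BB|Bb
B/III-1 aff II-2×II-1: bb
B/III-2 un II-2×II-1: Bb
B/III-3 un II-2×II-1: Bb
B/III-4 un II-4×II-3: Bb
⇒ B over [I-1,I-2,II-1,II-2,II-3,II-4,III-1,III-2,III-3,III-4]: 4 consistent
F/I-1 un ·: Ff
F/I-2 ? ·: Ff|ff
F/II-1 ? I-1×I-2: Ff|ff
F/II-2 un ·: Ff
F/II-3 aff I-1×I-2: ff
F/II-4 un ·: FF|Ff
F/III-1 ? II-2×II-1: FF|Ff|ff
F/III-2 un II-2×II-1: FF|Ff
F/III-3 aff II-2×II-1: ff
F/III-4 un II-4×II-3: Ff
⇒ F over [I-1,I-2,II-1,II-2,II-3,II-4,III-1,III-2,III-3,III-4]: 32 consistent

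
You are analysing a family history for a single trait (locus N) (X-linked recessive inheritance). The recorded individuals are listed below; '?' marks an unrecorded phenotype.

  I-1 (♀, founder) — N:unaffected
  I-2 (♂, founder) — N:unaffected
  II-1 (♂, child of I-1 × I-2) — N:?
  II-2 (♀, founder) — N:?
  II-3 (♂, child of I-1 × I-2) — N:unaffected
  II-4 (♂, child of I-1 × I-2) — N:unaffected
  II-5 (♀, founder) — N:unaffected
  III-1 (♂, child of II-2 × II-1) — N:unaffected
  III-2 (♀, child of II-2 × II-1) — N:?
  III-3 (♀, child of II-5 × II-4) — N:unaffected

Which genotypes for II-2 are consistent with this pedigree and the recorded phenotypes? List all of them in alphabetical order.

N/I-1 un ·: X^NX^N|X^NX^n
N/I-2 un ·: X^NY
N/II-1 ? I-1×I-2: X^NY|X^nY
N/II-2 ? ·: X^NX^N|X^NX^n
N/II-3 un I-1×I-2: X^NY
N/II-4 un I-1×I-2: X^NY
N/II-5 un ·: X^NX^N|X^NX^n
N/III-1 un II-2×II-1: X^NY
N/III-2 ? II-2×II-1: X^NX^N|X^NX^n|X^nX^n
N/III-3 un II-5×II-4: X^NX^N|X^NX^n
⇒ N over [I-1,I-2,II-1,II-2,II-3,II-4,II-5,III-1,III-2,III-3]: 27 consistent

II-2 ∈ {X^NX^N, X^NX^n}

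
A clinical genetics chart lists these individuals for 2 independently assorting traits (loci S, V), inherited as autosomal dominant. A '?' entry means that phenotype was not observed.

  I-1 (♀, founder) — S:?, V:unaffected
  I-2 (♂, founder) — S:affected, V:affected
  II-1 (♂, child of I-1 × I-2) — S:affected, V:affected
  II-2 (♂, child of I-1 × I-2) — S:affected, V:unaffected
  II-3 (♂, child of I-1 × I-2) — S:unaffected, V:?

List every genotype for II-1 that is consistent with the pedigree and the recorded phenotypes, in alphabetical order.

S/I-1 ? ·: ss|Ss
S/I-2 aff ·: Ss
S/II-1 aff I-1×I-2: Ss|SS
S/II-2 aff I-1×I-2: Ss|SS
S/II-3 un I-1×I-2: ss
⇒ S over [I-1,I-2,II-1,II-2,II-3]: 5 consistent
V/I-1 un ·: vv
V/I-2 aff ·: Vv
V/II-1 aff I-1×I-2: Vv
V/II-2 un I-1×I-2: vv
V/II-3 ? I-1×I-2: vv|Vv
⇒ V over [I-1,I-2,II-1,II-2,II-3]: 2 consistent

II-1 ∈ {SS Vv, Ss Vv}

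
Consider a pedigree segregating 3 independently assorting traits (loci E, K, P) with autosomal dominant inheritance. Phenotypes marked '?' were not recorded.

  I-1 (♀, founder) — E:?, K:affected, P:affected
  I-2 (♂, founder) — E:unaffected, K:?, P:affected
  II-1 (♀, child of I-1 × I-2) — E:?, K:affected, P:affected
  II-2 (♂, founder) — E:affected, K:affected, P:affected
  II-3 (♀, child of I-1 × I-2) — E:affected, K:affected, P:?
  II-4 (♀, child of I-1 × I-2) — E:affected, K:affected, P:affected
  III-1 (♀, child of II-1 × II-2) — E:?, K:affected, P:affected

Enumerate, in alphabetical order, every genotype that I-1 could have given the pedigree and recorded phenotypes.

I-1 ∈ {EE KK PP, EE KK Pp, EE Kk PP, EE Kk Pp, Ee KK PP, Ee KK Pp, Ee Kk PP, Ee Kk Pp}

E/I-1 ? ·: Ee|EE
E/I-2 un ·: ee
E/II-1 ? I-1×I-2: ee|Ee
E/II-2 aff ·: Ee|EE
E/II-3 aff I-1×I-2: Ee
E/II-4 aff I-1×I-2: Ee
E/III-1 ? II-1×II-2: ee|Ee|EE
⇒ E over [I-1,I-2,II-1,II-2,II-3,II-4,III-1]: 13 consistent
K/I-1 aff ·: Kk|KK
K/I-2 ? ·: kk|Kk|KK
K/II-1 aff I-1×I-2: Kk|KK
K/II-2 aff ·: Kk|KK
K/II-3 aff I-1×I-2: Kk|KK
K/II-4 aff I-1×I-2: Kk|KK
K/III-1 aff II-1×II-2: Kk|KK
⇒ K over [I-1,I-2,II-1,II-2,II-3,II-4,III-1]: 95 consistent
P/I-1 aff ·: Pp|PP
P/I-2 aff ·: Pp|PP
P/II-1 aff I-1×I-2: Pp|PP
P/II-2 aff ·: Pp|PP
P/II-3 ? I-1×I-2: pp|Pp|PP
P/II-4 aff I-1×I-2: Pp|PP
P/III-1 aff II-1×II-2: Pp|PP
⇒ P over [I-1,I-2,II-1,II-2,II-3,II-4,III-1]: 101 consistent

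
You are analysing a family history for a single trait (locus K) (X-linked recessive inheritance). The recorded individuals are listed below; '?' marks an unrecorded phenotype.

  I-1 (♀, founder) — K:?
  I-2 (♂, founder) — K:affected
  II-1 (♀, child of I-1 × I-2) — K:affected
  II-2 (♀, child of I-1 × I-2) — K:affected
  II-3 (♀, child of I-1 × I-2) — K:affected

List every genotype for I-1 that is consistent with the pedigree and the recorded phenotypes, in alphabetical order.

K/I-1 ? ·: X^KX^k|X^kX^k
K/I-2 aff ·: X^kY
K/II-1 aff I-1×I-2: X^kX^k
K/II-2 aff I-1×I-2: X^kX^k
K/II-3 aff I-1×I-2: X^kX^k
⇒ K over [I-1,I-2,II-1,II-2,II-3]: 2 consistent

I-1 ∈ {X^KX^k, X^kX^k}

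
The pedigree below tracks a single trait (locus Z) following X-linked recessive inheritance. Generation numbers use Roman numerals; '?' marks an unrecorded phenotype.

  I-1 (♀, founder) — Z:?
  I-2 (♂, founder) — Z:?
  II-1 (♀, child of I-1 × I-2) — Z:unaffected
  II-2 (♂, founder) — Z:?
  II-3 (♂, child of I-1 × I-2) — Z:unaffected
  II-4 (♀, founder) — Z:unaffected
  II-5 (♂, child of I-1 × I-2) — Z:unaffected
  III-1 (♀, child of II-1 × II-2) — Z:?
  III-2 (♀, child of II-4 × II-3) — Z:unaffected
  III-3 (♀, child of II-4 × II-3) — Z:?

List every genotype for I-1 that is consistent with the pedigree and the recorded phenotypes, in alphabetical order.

I-1 ∈ {X^ZX^Z, X^ZX^z}

Z/I-1 ? ·: X^ZX^Z|X^ZX^z
Z/I-2 ? ·: X^ZY|X^zY
Z/II-1 un I-1×I-2: X^ZX^Z|X^ZX^z
Z/II-2 ? ·: X^ZY|X^zY
Z/II-3 un I-1×I-2: X^ZY
Z/II-4 un ·: X^ZX^Z|X^ZX^z
Z/II-5 un I-1×I-2: X^ZY
Z/III-1 ? II-1×II-2: X^ZX^Z|X^ZX^z|X^zX^z
Z/III-2 un II-4×II-3: X^ZX^Z|X^ZX^z
Z/III-3 ? II-4×II-3: X^ZX^Z|X^ZX^z
⇒ Z over [I-1,I-2,II-1,II-2,II-3,II-4,II-5,III-1,III-2,III-3]: 80 consistent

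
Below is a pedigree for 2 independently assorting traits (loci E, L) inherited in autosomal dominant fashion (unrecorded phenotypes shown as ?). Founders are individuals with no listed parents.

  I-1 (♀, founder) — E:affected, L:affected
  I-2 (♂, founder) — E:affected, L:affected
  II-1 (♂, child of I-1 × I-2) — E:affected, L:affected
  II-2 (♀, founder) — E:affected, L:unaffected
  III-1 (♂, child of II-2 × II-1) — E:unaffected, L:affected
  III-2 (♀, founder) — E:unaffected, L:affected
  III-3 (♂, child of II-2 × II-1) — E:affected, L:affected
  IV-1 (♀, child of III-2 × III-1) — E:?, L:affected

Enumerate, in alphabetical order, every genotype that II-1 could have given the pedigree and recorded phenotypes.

II-1 ∈ {Ee LL, Ee Ll}

E/I-1 aff ·: Ee|EE
E/I-2 aff ·: Ee|EE
E/II-1 aff I-1×I-2: Ee
E/II-2 aff ·: Ee
E/III-1 un II-2×II-1: ee
E/III-2 un ·: ee
E/III-3 aff II-2×II-1: Ee|EE
E/IV-1 ? III-2×III-1: ee
⇒ E over [I-1,I-2,II-1,II-2,III-1,III-2,III-3,IV-1]: 6 consistent
L/I-1 aff ·: Ll|LL
L/I-2 aff ·: Ll|LL
L/II-1 aff I-1×I-2: Ll|LL
L/II-2 un ·: ll
L/III-1 aff II-2×II-1: Ll
L/III-2 aff ·: Ll|LL
L/III-3 aff II-2×II-1: Ll
L/IV-1 aff III-2×III-1: Ll|LL
⇒ L over [I-1,I-2,II-1,II-2,III-1,III-2,III-3,IV-1]: 28 consistent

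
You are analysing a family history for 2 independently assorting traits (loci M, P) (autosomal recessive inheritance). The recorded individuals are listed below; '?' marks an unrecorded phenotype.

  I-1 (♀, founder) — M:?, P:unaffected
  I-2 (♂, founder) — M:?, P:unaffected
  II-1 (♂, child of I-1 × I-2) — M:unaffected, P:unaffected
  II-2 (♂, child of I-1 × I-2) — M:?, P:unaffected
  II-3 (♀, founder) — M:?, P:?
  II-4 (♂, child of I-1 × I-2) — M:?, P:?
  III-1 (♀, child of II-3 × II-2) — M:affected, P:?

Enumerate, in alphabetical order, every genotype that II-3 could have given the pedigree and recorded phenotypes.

II-3 ∈ {Mm PP, Mm Pp, Mm pp, mm PP, mm Pp, mm pp}

M/I-1 ? ·: MM|Mm|mm
M/I-2 ? ·: MM|Mm|mm
M/II-1 un I-1×I-2: MM|Mm
M/II-2 ? I-1×I-2: Mm|mm
M/II-3 ? ·: Mm|mm
M/II-4 ? I-1×I-2: MM|Mm|mm
M/III-1 aff II-3×II-2: mm
⇒ M over [I-1,I-2,II-1,II-2,II-3,II-4,III-1]: 60 consistent
P/I-1 un ·: PP|Pp
P/I-2 un ·: PP|Pp
P/II-1 un I-1×I-2: PP|Pp
P/II-2 un I-1×I-2: PP|Pp
P/II-3 ? ·: PP|Pp|pp
P/II-4 ? I-1×I-2: PP|Pp|pp
P/III-1 ? II-3×II-2: PP|Pp|pp
⇒ P over [I-1,I-2,II-1,II-2,II-3,II-4,III-1]: 158 consistent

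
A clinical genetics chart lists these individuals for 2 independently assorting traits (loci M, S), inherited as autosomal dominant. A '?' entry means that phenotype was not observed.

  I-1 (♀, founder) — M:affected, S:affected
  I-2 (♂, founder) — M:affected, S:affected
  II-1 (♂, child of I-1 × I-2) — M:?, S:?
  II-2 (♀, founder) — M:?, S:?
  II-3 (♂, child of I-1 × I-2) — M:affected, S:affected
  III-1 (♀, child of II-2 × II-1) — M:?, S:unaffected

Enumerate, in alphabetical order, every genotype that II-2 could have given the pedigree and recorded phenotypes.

M/I-1 aff ·: Mm|MM
M/I-2 aff ·: Mm|MM
M/II-1 ? I-1×I-2: mm|Mm|MM
M/II-2 ? ·: mm|Mm|MM
M/II-3 aff I-1×I-2: Mm|MM
M/III-1 ? II-2×II-1: mm|Mm|MM
⇒ M over [I-1,I-2,II-1,II-2,II-3,III-1]: 78 consistent
S/I-1 aff ·: Ss|SS
S/I-2 aff ·: Ss|SS
S/II-1 ? I-1×I-2: ss|Ss
S/II-2 ? ·: ss|Ss
S/II-3 aff I-1×I-2: Ss|SS
S/III-1 un II-2×II-1: ss
⇒ S over [I-1,I-2,II-1,II-2,II-3,III-1]: 16 consistent

II-2 ∈ {MM Ss, MM ss, Mm Ss, Mm ss, mm Ss, mm ss}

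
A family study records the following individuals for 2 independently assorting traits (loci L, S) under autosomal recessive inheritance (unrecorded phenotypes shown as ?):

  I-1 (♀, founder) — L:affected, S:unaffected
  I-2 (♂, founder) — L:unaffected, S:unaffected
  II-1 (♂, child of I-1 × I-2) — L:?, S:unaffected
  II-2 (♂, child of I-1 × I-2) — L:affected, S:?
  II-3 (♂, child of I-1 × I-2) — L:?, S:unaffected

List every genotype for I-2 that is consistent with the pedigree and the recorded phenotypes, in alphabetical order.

I-2 ∈ {Ll SS, Ll Ss}

L/I-1 aff ·: ll
L/I-2 un ·: Ll
L/II-1 ? I-1×I-2: Ll|ll
L/II-2 aff I-1×I-2: ll
L/II-3 ? I-1×I-2: Ll|ll
⇒ L over [I-1,I-2,II-1,II-2,II-3]: 4 consistent
S/I-1 un ·: SS|Ss
S/I-2 un ·: SS|Ss
S/II-1 un I-1×I-2: SS|Ss
S/II-2 ? I-1×I-2: SS|Ss|ss
S/II-3 un I-1×I-2: SS|Ss
⇒ S over [I-1,I-2,II-1,II-2,II-3]: 29 consistent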